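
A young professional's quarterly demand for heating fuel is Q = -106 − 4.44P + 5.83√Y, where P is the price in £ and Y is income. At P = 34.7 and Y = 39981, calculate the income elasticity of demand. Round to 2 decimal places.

0.64

At P = 34.7, Y = 39981: Q = 905.655.
Holding P constant, ∂Q/∂Y = 5.83/(2√Y) = 0.0145785.
η_Y = (∂Q/∂Y)·(Y/Q) = 0.0145785 × (39981/905.655) = 0.64.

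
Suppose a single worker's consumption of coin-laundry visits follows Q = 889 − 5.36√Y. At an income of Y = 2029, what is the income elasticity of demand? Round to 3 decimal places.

At Y = 2029: Q = 647.562.
dQ/dY = -5.36/(2√Y) = -0.0594968 at this income.
η = (dQ/dY)·(Y/Q) = -0.0594968 × (2029/647.562) = -0.186.

-0.186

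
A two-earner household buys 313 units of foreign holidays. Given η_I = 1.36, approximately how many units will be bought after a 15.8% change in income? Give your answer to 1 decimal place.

380.3

%ΔQ ≈ η × %ΔI = 1.36 × 15.8% = 21.488%.
New Q ≈ 313 × (1 + 0.21488) = 380.3.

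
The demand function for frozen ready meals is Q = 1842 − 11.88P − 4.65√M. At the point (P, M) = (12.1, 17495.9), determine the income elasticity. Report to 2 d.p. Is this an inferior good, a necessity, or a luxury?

-0.28 (inferior good)

At P = 12.1, M = 17495.9: Q = 1083.187.
Holding P constant, ∂Q/∂M = -4.65/(2√M) = -0.0175774.
η_M = (∂Q/∂M)·(M/Q) = -0.0175774 × (17495.9/1083.187) = -0.28.
Since η < 0, this is an inferior good.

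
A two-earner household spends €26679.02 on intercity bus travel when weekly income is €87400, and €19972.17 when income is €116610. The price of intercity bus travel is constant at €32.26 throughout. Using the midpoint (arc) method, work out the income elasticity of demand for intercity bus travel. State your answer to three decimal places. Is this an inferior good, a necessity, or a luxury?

-1.004 (inferior good)

With a constant price, Q₁ = 26679.02/32.26 = 827.000 and Q₂ = 19972.17/32.26 = 619.100 (equivalently, work directly with expenditure since P cancels).
Midpoint %ΔQ = (19972.17 − 26679.02)/23325.60 = -0.28753; midpoint %ΔI = (116610 − 87400)/102005 = 0.28636.
η = -0.28753 / 0.28636 = -1.004.
η < 0 ⇒ inferior good.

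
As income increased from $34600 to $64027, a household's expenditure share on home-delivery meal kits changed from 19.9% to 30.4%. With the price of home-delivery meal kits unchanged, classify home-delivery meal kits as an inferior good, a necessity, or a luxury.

The budget share rises as income rises, so η > 1.

luxury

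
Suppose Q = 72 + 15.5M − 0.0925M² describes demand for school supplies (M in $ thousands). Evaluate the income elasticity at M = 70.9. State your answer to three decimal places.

0.239

At M = 70.9: Q = 705.9701.
dQ/dM = 15.5 − 0.185M = 2.38350.
η = (dQ/dM)·(M/Q) = 2.38350 × (70.9/705.9701) = 0.239.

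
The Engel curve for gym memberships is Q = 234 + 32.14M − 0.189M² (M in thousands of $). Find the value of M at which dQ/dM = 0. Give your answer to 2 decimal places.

85.03

dQ/dM = 32.14 − 0.378M.
The good is inferior where dQ/dM < 0. Setting dQ/dM = 0 gives M = 32.14 / 0.378 = 85.03.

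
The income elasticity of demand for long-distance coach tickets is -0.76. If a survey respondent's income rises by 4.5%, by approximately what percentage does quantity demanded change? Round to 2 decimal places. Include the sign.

%ΔQ ≈ η × %ΔI = -0.76 × 4.5% = -3.42%.

-3.42%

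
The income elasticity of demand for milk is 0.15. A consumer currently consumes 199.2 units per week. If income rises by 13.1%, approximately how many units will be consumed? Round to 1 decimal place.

%ΔQ ≈ η × %ΔI = 0.15 × 13.1% = 1.965%.
New Q ≈ 199.2 × (1 + 0.01965) = 203.1.

203.1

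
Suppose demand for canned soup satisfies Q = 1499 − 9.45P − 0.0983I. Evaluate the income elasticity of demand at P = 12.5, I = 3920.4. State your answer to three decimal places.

At P = 12.5, I = 3920.4: Q = 995.500.
Holding P constant, ∂Q/∂I = −0.0983.
η_I = (∂Q/∂I)·(I/Q) = -0.0983 × (3920.4/995.500) = -0.387.

-0.387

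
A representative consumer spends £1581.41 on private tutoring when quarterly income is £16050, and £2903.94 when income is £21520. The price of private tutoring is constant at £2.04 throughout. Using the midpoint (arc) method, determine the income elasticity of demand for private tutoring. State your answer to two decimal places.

With a constant price, Q₁ = 1581.41/2.04 = 775.201 and Q₂ = 2903.94/2.04 = 1423.500 (equivalently, work directly with expenditure since P cancels).
Midpoint %ΔQ = (2903.94 − 1581.41)/2242.68 = 0.58971; midpoint %ΔI = (21520 − 16050)/18785 = 0.29119.
η = 0.58971 / 0.29119 = 2.03.

2.03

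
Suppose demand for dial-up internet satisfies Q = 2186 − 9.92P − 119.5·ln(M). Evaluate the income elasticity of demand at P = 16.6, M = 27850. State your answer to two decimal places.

-0.15

At P = 16.6, M = 27850: Q = 798.295.
Holding P constant, ∂Q/∂M = -119.5/M = -0.00429084.
η_M = (∂Q/∂M)·(M/Q) = -0.00429084 × (27850/798.295) = -0.15.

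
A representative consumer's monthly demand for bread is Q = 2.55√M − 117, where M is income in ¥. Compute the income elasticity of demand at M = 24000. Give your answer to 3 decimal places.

At M = 24000: Q = 278.044.
dQ/dM = 2.55/(2√M) = 0.00823009 at this income.
η = (dQ/dM)·(M/Q) = 0.00823009 × (24000/278.044) = 0.710.

0.710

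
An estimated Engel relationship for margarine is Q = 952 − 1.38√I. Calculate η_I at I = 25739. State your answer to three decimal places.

At I = 25739: Q = 730.601.
dQ/dI = -1.38/(2√I) = -0.00430084 at this income.
η = (dQ/dI)·(I/Q) = -0.00430084 × (25739/730.601) = -0.152.

-0.152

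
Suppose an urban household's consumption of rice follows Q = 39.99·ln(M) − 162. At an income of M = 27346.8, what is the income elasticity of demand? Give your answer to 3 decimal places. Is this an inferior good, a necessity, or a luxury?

0.162 (necessity)

At M = 27346.8: Q = 246.552.
dQ/dM = 39.99/M = 0.00146233 at this income.
η = (dQ/dM)·(M/Q) = 0.00146233 × (27346.8/246.552) = 0.162.
Since 0 < η < 1, the good is a necessity.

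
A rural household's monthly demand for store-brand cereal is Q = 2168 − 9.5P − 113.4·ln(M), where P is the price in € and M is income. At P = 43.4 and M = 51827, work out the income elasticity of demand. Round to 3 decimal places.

-0.216

At P = 43.4, M = 51827: Q = 524.667.
Holding P constant, ∂Q/∂M = -113.4/M = -0.00218805.
η_M = (∂Q/∂M)·(M/Q) = -0.00218805 × (51827/524.667) = -0.216.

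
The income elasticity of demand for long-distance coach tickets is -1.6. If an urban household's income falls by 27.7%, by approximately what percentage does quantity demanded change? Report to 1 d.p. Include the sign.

%ΔQ ≈ η × %ΔI = -1.6 × (-27.7%) = 44.3%.

44.3%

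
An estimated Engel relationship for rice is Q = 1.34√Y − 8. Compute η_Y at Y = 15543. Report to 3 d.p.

At Y = 15543: Q = 159.060.
dQ/dY = 1.34/(2√Y) = 0.00537412 at this income.
η = (dQ/dY)·(Y/Q) = 0.00537412 × (15543/159.060) = 0.525.

0.525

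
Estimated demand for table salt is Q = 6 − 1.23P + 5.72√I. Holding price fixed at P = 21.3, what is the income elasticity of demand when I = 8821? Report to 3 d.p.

0.520

At P = 21.3, I = 8821: Q = 517.024.
Holding P constant, ∂Q/∂I = 5.72/(2√I) = 0.0304514.
η_I = (∂Q/∂I)·(I/Q) = 0.0304514 × (8821/517.024) = 0.520.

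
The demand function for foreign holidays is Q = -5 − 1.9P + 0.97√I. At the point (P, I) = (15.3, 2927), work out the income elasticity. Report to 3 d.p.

At P = 15.3, I = 2927: Q = 18.409.
Holding P constant, ∂Q/∂I = 0.97/(2√I) = 0.00896459.
η_I = (∂Q/∂I)·(I/Q) = 0.00896459 × (2927/18.409) = 1.425.

1.425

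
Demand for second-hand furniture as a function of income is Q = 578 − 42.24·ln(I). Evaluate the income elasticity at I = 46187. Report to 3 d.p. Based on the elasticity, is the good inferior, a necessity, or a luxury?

-0.340 (inferior good)

At I = 46187: Q = 124.323.
dQ/dI = -42.24/I = -0.000914543 at this income.
η = (dQ/dI)·(I/Q) = -0.000914543 × (46187/124.323) = -0.340.
Since η < 0, the good is an inferior good.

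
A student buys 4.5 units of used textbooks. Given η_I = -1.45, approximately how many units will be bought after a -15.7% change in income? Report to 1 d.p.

%ΔQ ≈ η × %ΔI = -1.45 × (-15.7%) = 22.765%.
New Q ≈ 4.5 × (1 + 0.22765) = 5.5.

5.5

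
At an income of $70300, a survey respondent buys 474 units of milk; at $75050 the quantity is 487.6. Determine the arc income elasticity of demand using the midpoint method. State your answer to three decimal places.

ΔQ = 487.6 − 474 = 13.6; midpoint Q̄ = (474 + 487.6)/2 = 480.8.
ΔI = 75050 − 70300 = 4750; midpoint Ī = (70300 + 75050)/2 = 72675.
η = (ΔQ/Q̄) ÷ (ΔI/Ī) = (13.6/480.8) ÷ (4750/72675) = 0.433.

0.433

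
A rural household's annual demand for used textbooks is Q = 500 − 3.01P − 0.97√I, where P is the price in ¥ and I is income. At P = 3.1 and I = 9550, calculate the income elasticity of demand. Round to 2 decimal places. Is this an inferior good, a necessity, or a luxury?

At P = 3.1, I = 9550: Q = 395.877.
Holding P constant, ∂Q/∂I = -0.97/(2√I) = -0.00496295.
η_I = (∂Q/∂I)·(I/Q) = -0.00496295 × (9550/395.877) = -0.12.
Since η < 0, this is an inferior good.

-0.12 (inferior good)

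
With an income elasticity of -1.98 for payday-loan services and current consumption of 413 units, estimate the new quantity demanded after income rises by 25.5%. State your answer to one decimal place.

%ΔQ ≈ η × %ΔI = -1.98 × 25.5% = -50.49%.
New Q ≈ 413 × (1 − 0.5049) = 204.5.

204.5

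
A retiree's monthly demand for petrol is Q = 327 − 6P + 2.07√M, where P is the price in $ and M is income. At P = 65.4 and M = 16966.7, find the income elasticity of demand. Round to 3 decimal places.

At P = 65.4, M = 16966.7: Q = 204.231.
Holding P constant, ∂Q/∂M = 2.07/(2√M) = 0.00794587.
η_M = (∂Q/∂M)·(M/Q) = 0.00794587 × (16966.7/204.231) = 0.660.

0.660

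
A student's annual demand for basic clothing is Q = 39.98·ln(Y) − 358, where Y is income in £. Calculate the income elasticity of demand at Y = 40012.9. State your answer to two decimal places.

At Y = 40012.9: Q = 65.666.
dQ/dY = 39.98/Y = 0.000999178 at this income.
η = (dQ/dY)·(Y/Q) = 0.000999178 × (40012.9/65.666) = 0.61.

0.61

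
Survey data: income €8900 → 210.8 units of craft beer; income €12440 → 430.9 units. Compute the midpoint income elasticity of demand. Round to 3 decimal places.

ΔQ = 430.9 − 210.8 = 220.1; midpoint Q̄ = (210.8 + 430.9)/2 = 320.85.
ΔI = 12440 − 8900 = 3540; midpoint Ī = (8900 + 12440)/2 = 10670.
η = (ΔQ/Q̄) ÷ (ΔI/Ī) = (220.1/320.85) ÷ (3540/10670) = 2.068.

2.068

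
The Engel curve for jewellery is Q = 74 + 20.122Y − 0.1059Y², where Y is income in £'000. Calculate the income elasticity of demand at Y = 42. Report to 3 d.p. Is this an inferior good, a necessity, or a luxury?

0.644 (necessity)

At Y = 42: Q = 732.3164.
dQ/dY = 20.122 − 0.2118Y = 11.22640.
η = (dQ/dY)·(Y/Q) = 11.22640 × (42/732.3164) = 0.644.
0 < η < 1 ⇒ necessity.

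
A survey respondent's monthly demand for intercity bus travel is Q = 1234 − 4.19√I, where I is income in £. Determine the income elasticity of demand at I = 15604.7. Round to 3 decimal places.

-0.368

At I = 15604.7: Q = 710.590.
dQ/dI = -4.19/(2√I) = -0.0167709 at this income.
η = (dQ/dI)·(I/Q) = -0.0167709 × (15604.7/710.590) = -0.368.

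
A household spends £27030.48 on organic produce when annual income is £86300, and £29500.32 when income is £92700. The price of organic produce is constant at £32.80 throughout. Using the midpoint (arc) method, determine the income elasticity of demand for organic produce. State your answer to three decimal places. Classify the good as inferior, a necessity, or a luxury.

1.222 (luxury)

With a constant price, Q₁ = 27030.48/32.80 = 824.100 and Q₂ = 29500.32/32.80 = 899.400 (equivalently, work directly with expenditure since P cancels).
Midpoint %ΔQ = (29500.32 − 27030.48)/28265.40 = 0.08738; midpoint %ΔI = (92700 − 86300)/89500 = 0.07151.
η = 0.08738 / 0.07151 = 1.222.
η > 1 ⇒ luxury.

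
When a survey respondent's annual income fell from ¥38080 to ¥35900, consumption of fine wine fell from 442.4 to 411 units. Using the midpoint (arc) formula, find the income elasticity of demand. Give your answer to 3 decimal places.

1.249

ΔQ = 411 − 442.4 = -31.4; midpoint Q̄ = (442.4 + 411)/2 = 426.7.
ΔI = 35900 − 38080 = -2180; midpoint Ī = (38080 + 35900)/2 = 36990.
η = (ΔQ/Q̄) ÷ (ΔI/Ī) = (-31.4/426.7) ÷ (-2180/36990) = 1.249.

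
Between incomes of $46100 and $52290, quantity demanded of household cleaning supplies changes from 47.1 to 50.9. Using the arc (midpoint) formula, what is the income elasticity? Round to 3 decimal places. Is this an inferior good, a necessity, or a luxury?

0.616 (necessity)

ΔQ = 50.9 − 47.1 = 3.8; midpoint Q̄ = (47.1 + 50.9)/2 = 49.
ΔI = 52290 − 46100 = 6190; midpoint Ī = (46100 + 52290)/2 = 49195.
η = (ΔQ/Q̄) ÷ (ΔI/Ī) = (3.8/49) ÷ (6190/49195) = 0.616.
0 < η < 1 ⇒ necessity.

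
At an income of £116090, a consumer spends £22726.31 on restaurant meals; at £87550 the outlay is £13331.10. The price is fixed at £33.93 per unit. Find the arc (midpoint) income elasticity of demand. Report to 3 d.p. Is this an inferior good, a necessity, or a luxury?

With a constant price, Q₁ = 22726.31/33.93 = 669.800 and Q₂ = 13331.10/33.93 = 392.900 (equivalently, work directly with expenditure since P cancels).
Midpoint %ΔQ = (13331.10 − 22726.31)/18028.71 = -0.52113; midpoint %ΔI = (87550 − 116090)/101820 = -0.28030.
η = -0.52113 / -0.28030 = 1.859.
η > 1 ⇒ luxury.

1.859 (luxury)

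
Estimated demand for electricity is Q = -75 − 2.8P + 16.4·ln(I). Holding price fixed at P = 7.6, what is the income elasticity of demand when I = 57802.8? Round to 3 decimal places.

0.196

At P = 7.6, I = 57802.8: Q = 83.543.
Holding P constant, ∂Q/∂I = 16.4/I = 0.000283723.
η_I = (∂Q/∂I)·(I/Q) = 0.000283723 × (57802.8/83.543) = 0.196.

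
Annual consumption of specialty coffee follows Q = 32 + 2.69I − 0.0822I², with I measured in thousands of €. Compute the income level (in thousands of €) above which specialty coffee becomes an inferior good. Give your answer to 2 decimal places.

16.36

dQ/dI = 2.69 − 0.1644I.
The good is inferior where dQ/dI < 0. Setting dQ/dI = 0 gives I = 2.69 / 0.1644 = 16.36.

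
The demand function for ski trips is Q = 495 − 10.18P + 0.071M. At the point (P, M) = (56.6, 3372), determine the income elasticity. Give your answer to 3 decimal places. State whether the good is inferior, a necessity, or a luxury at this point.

At P = 56.6, M = 3372: Q = 158.224.
Holding P constant, ∂Q/∂M = 0.071.
η_M = (∂Q/∂M)·(M/Q) = 0.071 × (3372/158.224) = 1.513.
Since η > 1, this is a luxury.

1.513 (luxury)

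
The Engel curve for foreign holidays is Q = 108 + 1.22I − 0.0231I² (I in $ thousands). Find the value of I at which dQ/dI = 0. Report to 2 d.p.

26.41

dQ/dI = 1.22 − 0.0462I.
The good is inferior where dQ/dI < 0. Setting dQ/dI = 0 gives I = 1.22 / 0.0462 = 26.41.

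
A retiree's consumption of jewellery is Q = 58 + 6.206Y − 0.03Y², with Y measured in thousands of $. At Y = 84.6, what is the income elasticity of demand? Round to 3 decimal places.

0.260

At Y = 84.6: Q = 368.3128.
dQ/dY = 6.206 − 0.06Y = 1.13000.
η = (dQ/dY)·(Y/Q) = 1.13000 × (84.6/368.3128) = 0.260.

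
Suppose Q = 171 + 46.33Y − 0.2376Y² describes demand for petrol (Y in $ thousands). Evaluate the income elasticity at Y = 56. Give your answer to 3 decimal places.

0.547

At Y = 56: Q = 2020.3664.
dQ/dY = 46.33 − 0.4752Y = 19.71880.
η = (dQ/dY)·(Y/Q) = 19.71880 × (56/2020.3664) = 0.547.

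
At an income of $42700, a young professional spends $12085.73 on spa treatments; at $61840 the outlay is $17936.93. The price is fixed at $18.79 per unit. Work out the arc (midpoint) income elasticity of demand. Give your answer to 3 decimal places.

With a constant price, Q₁ = 12085.73/18.79 = 643.200 and Q₂ = 17936.93/18.79 = 954.600 (equivalently, work directly with expenditure since P cancels).
Midpoint %ΔQ = (17936.93 − 12085.73)/15011.33 = 0.38979; midpoint %ΔI = (61840 − 42700)/52270 = 0.36618.
η = 0.38979 / 0.36618 = 1.064.

1.064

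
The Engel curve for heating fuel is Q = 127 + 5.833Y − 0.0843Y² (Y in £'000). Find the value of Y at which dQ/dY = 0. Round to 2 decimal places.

dQ/dY = 5.833 − 0.1686Y.
The good is inferior where dQ/dY < 0. Setting dQ/dY = 0 gives Y = 5.833 / 0.1686 = 34.60.

34.60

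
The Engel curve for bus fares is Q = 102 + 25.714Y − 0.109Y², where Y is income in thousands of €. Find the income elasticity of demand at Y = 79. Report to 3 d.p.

0.462

At Y = 79: Q = 1453.1370.
dQ/dY = 25.714 − 0.218Y = 8.49200.
η = (dQ/dY)·(Y/Q) = 8.49200 × (79/1453.1370) = 0.462.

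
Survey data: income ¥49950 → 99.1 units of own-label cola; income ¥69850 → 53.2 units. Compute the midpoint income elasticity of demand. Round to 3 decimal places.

-1.814

ΔQ = 53.2 − 99.1 = -45.9; midpoint Q̄ = (99.1 + 53.2)/2 = 76.15.
ΔI = 69850 − 49950 = 19900; midpoint Ī = (49950 + 69850)/2 = 59900.
η = (ΔQ/Q̄) ÷ (ΔI/Ī) = (-45.9/76.15) ÷ (19900/59900) = -1.814.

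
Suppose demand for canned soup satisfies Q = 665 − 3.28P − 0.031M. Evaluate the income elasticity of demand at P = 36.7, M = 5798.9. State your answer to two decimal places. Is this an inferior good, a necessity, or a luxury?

-0.49 (inferior good)

At P = 36.7, M = 5798.9: Q = 364.858.
Holding P constant, ∂Q/∂M = −0.031.
η_M = (∂Q/∂M)·(M/Q) = -0.031 × (5798.9/364.858) = -0.49.
Since η < 0, this is an inferior good.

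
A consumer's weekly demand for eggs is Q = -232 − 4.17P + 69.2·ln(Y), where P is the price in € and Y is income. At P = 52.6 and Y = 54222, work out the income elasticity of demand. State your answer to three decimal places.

At P = 52.6, Y = 54222: Q = 302.996.
Holding P constant, ∂Q/∂Y = 69.2/Y = 0.00127623.
η_Y = (∂Q/∂Y)·(Y/Q) = 0.00127623 × (54222/302.996) = 0.228.

0.228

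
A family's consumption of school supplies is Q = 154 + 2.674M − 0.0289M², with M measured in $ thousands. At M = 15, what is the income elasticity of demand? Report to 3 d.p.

0.144

At M = 15: Q = 187.6075.
dQ/dM = 2.674 − 0.0578M = 1.80700.
η = (dQ/dM)·(M/Q) = 1.80700 × (15/187.6075) = 0.144.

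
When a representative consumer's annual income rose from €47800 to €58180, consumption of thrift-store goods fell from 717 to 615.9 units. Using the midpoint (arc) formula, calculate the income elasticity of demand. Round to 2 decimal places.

-0.77

ΔQ = 615.9 − 717 = -101.1; midpoint Q̄ = (717 + 615.9)/2 = 666.45.
ΔI = 58180 − 47800 = 10380; midpoint Ī = (47800 + 58180)/2 = 52990.
η = (ΔQ/Q̄) ÷ (ΔI/Ī) = (-101.1/666.45) ÷ (10380/52990) = -0.77.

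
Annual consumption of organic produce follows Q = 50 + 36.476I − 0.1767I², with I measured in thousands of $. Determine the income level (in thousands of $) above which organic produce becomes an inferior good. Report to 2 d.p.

103.21

dQ/dI = 36.476 − 0.3534I.
The good is inferior where dQ/dI < 0. Setting dQ/dI = 0 gives I = 36.476 / 0.3534 = 103.21.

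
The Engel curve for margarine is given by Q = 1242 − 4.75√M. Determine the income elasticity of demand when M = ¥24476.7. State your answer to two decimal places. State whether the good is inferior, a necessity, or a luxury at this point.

At M = 24476.7: Q = 498.861.
dQ/dM = -4.75/(2√M) = -0.0151805 at this income.
η = (dQ/dM)·(M/Q) = -0.0151805 × (24476.7/498.861) = -0.74.
Since η < 0, the good is an inferior good.

-0.74 (inferior good)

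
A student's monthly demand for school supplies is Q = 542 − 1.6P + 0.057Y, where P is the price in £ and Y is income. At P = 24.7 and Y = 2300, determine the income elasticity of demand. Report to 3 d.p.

At P = 24.7, Y = 2300: Q = 633.580.
Holding P constant, ∂Q/∂Y = 0.057.
η_Y = (∂Q/∂Y)·(Y/Q) = 0.057 × (2300/633.580) = 0.207.

0.207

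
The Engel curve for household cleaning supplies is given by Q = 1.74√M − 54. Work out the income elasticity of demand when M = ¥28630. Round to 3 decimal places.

At M = 28630: Q = 240.415.
dQ/dM = 1.74/(2√M) = 0.00514172 at this income.
η = (dQ/dM)·(M/Q) = 0.00514172 × (28630/240.415) = 0.612.

0.612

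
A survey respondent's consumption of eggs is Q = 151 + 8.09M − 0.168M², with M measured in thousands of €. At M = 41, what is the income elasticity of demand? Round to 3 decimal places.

At M = 41: Q = 200.2820.
dQ/dM = 8.09 − 0.336M = -5.68600.
η = (dQ/dM)·(M/Q) = -5.68600 × (41/200.2820) = -1.164.

-1.164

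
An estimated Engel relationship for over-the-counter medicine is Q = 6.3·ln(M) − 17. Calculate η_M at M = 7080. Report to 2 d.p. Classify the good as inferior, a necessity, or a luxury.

0.16 (necessity)

At M = 7080: Q = 38.850.
dQ/dM = 6.3/M = 0.000889831 at this income.
η = (dQ/dM)·(M/Q) = 0.000889831 × (7080/38.850) = 0.16.
Since 0 < η < 1, the good is a necessity.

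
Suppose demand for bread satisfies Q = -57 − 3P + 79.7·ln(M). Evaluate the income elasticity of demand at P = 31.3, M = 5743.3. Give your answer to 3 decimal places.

0.148

At P = 31.3, M = 5743.3: Q = 538.966.
Holding P constant, ∂Q/∂M = 79.7/M = 0.013877.
η_M = (∂Q/∂M)·(M/Q) = 0.013877 × (5743.3/538.966) = 0.148.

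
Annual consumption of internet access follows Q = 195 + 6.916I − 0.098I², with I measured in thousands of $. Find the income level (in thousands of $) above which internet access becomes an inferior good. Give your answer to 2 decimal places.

dQ/dI = 6.916 − 0.196I.
The good is inferior where dQ/dI < 0. Setting dQ/dI = 0 gives I = 6.916 / 0.196 = 35.29.

35.29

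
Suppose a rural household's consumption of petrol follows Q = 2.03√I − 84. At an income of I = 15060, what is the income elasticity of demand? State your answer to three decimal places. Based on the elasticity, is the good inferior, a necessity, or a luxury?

At I = 15060: Q = 165.120.
dQ/dI = 2.03/(2√I) = 0.00827091 at this income.
η = (dQ/dI)·(I/Q) = 0.00827091 × (15060/165.120) = 0.754.
Since 0 < η < 1, the good is a necessity.

0.754 (necessity)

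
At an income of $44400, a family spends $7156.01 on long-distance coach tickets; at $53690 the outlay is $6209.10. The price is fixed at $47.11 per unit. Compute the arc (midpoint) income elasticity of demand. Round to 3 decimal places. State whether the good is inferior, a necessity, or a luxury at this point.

-0.748 (inferior good)

With a constant price, Q₁ = 7156.01/47.11 = 151.900 and Q₂ = 6209.10/47.11 = 131.800 (equivalently, work directly with expenditure since P cancels).
Midpoint %ΔQ = (6209.10 − 7156.01)/6682.56 = -0.14170; midpoint %ΔI = (53690 − 44400)/49045 = 0.18942.
η = -0.14170 / 0.18942 = -0.748.
η < 0 ⇒ inferior good.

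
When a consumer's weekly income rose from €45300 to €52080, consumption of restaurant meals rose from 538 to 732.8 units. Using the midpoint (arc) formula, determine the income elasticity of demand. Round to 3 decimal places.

2.202

ΔQ = 732.8 − 538 = 194.8; midpoint Q̄ = (538 + 732.8)/2 = 635.4.
ΔI = 52080 − 45300 = 6780; midpoint Ī = (45300 + 52080)/2 = 48690.
η = (ΔQ/Q̄) ÷ (ΔI/Ī) = (194.8/635.4) ÷ (6780/48690) = 2.202.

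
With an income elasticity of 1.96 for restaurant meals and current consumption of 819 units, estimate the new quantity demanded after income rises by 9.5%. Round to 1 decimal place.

971.5

%ΔQ ≈ η × %ΔI = 1.96 × 9.5% = 18.62%.
New Q ≈ 819 × (1 + 0.1862) = 971.5.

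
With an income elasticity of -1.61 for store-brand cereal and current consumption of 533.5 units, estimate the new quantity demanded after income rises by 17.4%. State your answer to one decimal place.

%ΔQ ≈ η × %ΔI = -1.61 × 17.4% = -28.014%.
New Q ≈ 533.5 × (1 − 0.28014) = 384.0.

384.0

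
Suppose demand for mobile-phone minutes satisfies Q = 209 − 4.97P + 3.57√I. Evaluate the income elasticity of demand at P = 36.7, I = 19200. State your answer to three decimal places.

At P = 36.7, I = 19200: Q = 521.275.
Holding P constant, ∂Q/∂I = 3.57/(2√I) = 0.0128821.
η_I = (∂Q/∂I)·(I/Q) = 0.0128821 × (19200/521.275) = 0.474.

0.474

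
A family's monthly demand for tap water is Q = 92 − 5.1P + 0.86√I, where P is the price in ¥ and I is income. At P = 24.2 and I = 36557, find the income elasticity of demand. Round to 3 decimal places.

0.618

At P = 24.2, I = 36557: Q = 133.011.
Holding P constant, ∂Q/∂I = 0.86/(2√I) = 0.00224897.
η_I = (∂Q/∂I)·(I/Q) = 0.00224897 × (36557/133.011) = 0.618.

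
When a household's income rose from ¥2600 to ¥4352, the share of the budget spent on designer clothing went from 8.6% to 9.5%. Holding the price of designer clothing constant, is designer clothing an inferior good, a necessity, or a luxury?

luxury

The budget share rises as income rises, so η > 1.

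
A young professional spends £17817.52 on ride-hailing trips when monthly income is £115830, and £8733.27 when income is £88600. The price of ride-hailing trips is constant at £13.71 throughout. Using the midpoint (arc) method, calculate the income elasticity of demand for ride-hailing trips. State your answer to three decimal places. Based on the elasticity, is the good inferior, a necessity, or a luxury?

2.569 (luxury)

With a constant price, Q₁ = 17817.52/13.71 = 1299.600 and Q₂ = 8733.27/13.71 = 637.000 (equivalently, work directly with expenditure since P cancels).
Midpoint %ΔQ = (8733.27 − 17817.52)/13275.40 = -0.68429; midpoint %ΔI = (88600 − 115830)/102215 = -0.26640.
η = -0.68429 / -0.26640 = 2.569.
η > 1 ⇒ luxury.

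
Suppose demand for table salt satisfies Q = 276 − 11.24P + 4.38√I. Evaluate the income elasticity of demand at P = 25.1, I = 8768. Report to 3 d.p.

At P = 25.1, I = 8768: Q = 404.009.
Holding P constant, ∂Q/∂I = 4.38/(2√I) = 0.023388.
η_I = (∂Q/∂I)·(I/Q) = 0.023388 × (8768/404.009) = 0.508.

0.508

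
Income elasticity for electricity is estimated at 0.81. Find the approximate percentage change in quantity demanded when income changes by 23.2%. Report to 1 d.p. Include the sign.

%ΔQ ≈ η × %ΔI = 0.81 × 23.2% = 18.8%.

18.8%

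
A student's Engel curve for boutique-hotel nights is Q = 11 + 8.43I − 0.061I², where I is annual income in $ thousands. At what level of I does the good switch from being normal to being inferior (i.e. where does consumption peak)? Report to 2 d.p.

69.10

dQ/dI = 8.43 − 0.122I.
The good is inferior where dQ/dI < 0. Setting dQ/dI = 0 gives I = 8.43 / 0.122 = 69.10.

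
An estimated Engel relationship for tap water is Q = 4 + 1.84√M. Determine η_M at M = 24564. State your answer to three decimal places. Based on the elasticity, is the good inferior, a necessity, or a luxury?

0.493 (necessity)

At M = 24564: Q = 292.381.
dQ/dM = 1.84/(2√M) = 0.00587 at this income.
η = (dQ/dM)·(M/Q) = 0.00587 × (24564/292.381) = 0.493.
Since 0 < η < 1, the good is a necessity.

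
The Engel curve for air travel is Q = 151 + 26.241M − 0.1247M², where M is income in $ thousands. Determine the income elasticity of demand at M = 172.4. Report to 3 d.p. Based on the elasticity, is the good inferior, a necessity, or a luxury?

At M = 172.4: Q = 968.6449.
dQ/dM = 26.241 − 0.2494M = -16.75556.
η = (dQ/dM)·(M/Q) = -16.75556 × (172.4/968.6449) = -2.982.
η < 0 ⇒ inferior good.

-2.982 (inferior good)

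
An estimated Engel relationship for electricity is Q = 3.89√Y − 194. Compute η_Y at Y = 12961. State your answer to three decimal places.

At Y = 12961: Q = 248.862.
dQ/dY = 3.89/(2√Y) = 0.0170844 at this income.
η = (dQ/dY)·(Y/Q) = 0.0170844 × (12961/248.862) = 0.890.

0.890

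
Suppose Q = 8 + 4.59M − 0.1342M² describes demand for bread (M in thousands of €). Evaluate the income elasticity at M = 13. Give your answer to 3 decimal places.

0.318

At M = 13: Q = 44.9902.
dQ/dM = 4.59 − 0.2684M = 1.10080.
η = (dQ/dM)·(M/Q) = 1.10080 × (13/44.9902) = 0.318.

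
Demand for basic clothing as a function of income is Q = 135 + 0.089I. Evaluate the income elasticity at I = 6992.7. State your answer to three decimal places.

0.822

At I = 6992.7: Q = 757.350.
dQ/dI = 0.089.
η = (dQ/dI)·(I/Q) = 0.089 × (6992.7/757.350) = 0.822.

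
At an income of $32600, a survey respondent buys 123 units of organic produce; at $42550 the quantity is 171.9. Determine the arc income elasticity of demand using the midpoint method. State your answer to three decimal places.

1.252

ΔQ = 171.9 − 123 = 48.9; midpoint Q̄ = (123 + 171.9)/2 = 147.45.
ΔI = 42550 − 32600 = 9950; midpoint Ī = (32600 + 42550)/2 = 37575.
η = (ΔQ/Q̄) ÷ (ΔI/Ī) = (48.9/147.45) ÷ (9950/37575) = 1.252.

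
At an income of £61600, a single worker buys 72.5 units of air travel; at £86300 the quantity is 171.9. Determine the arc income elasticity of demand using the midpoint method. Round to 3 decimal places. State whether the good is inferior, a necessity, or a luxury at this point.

2.435 (luxury)

ΔQ = 171.9 − 72.5 = 99.4; midpoint Q̄ = (72.5 + 171.9)/2 = 122.2.
ΔI = 86300 − 61600 = 24700; midpoint Ī = (61600 + 86300)/2 = 73950.
η = (ΔQ/Q̄) ÷ (ΔI/Ī) = (99.4/122.2) ÷ (24700/73950) = 2.435.
η > 1 ⇒ luxury.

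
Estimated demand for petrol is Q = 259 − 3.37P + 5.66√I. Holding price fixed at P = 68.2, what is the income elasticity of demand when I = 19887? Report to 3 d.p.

At P = 68.2, I = 19887: Q = 827.346.
Holding P constant, ∂Q/∂I = 5.66/(2√I) = 0.0200679.
η_I = (∂Q/∂I)·(I/Q) = 0.0200679 × (19887/827.346) = 0.482.

0.482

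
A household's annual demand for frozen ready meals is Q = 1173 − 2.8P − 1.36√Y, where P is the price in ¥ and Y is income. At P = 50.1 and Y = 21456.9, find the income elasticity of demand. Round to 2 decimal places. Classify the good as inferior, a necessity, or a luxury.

At P = 50.1, Y = 21456.9: Q = 833.505.
Holding P constant, ∂Q/∂Y = -1.36/(2√Y) = -0.00464222.
η_Y = (∂Q/∂Y)·(Y/Q) = -0.00464222 × (21456.9/833.505) = -0.12.
Since η < 0, this is an inferior good.

-0.12 (inferior good)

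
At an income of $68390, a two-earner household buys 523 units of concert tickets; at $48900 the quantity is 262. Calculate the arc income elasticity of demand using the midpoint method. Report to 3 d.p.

ΔQ = 262 − 523 = -261; midpoint Q̄ = (523 + 262)/2 = 392.5.
ΔI = 48900 − 68390 = -19490; midpoint Ī = (68390 + 48900)/2 = 58645.
η = (ΔQ/Q̄) ÷ (ΔI/Ī) = (-261/392.5) ÷ (-19490/58645) = 2.001.

2.001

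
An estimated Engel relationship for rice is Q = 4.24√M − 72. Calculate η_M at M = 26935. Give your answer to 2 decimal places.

At M = 26935: Q = 623.864.
dQ/dM = 4.24/(2√M) = 0.0129175 at this income.
η = (dQ/dM)·(M/Q) = 0.0129175 × (26935/623.864) = 0.56.

0.56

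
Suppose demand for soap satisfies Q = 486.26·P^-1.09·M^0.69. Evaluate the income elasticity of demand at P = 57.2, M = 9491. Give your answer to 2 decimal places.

For a multiplicative demand Q = A·P^α·M^β, the income elasticity is β everywhere.
Here β = 0.69, so η = 0.69.

0.69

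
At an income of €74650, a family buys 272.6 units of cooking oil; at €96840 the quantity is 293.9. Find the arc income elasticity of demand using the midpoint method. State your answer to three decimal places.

0.291

ΔQ = 293.9 − 272.6 = 21.3; midpoint Q̄ = (272.6 + 293.9)/2 = 283.25.
ΔI = 96840 − 74650 = 22190; midpoint Ī = (74650 + 96840)/2 = 85745.
η = (ΔQ/Q̄) ÷ (ΔI/Ī) = (21.3/283.25) ÷ (22190/85745) = 0.291.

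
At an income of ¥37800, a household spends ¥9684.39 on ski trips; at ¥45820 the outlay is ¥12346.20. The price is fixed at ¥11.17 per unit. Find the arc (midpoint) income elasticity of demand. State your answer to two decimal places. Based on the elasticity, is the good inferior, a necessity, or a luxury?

With a constant price, Q₁ = 9684.39/11.17 = 867.000 and Q₂ = 12346.20/11.17 = 1105.300 (equivalently, work directly with expenditure since P cancels).
Midpoint %ΔQ = (12346.20 − 9684.39)/11015.30 = 0.24165; midpoint %ΔI = (45820 − 37800)/41810 = 0.19182.
η = 0.24165 / 0.19182 = 1.26.
η > 1 ⇒ luxury.

1.26 (luxury)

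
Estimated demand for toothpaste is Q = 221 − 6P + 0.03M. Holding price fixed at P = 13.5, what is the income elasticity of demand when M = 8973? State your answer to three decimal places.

0.658

At P = 13.5, M = 8973: Q = 409.190.
Holding P constant, ∂Q/∂M = 0.03.
η_M = (∂Q/∂M)·(M/Q) = 0.03 × (8973/409.190) = 0.658.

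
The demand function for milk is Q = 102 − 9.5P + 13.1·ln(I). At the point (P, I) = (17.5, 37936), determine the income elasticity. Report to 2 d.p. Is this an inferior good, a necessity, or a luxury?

0.18 (necessity)

At P = 17.5, I = 37936: Q = 73.872.
Holding P constant, ∂Q/∂I = 13.1/I = 0.000345318.
η_I = (∂Q/∂I)·(I/Q) = 0.000345318 × (37936/73.872) = 0.18.
Since 0 < η < 1, this is a necessity.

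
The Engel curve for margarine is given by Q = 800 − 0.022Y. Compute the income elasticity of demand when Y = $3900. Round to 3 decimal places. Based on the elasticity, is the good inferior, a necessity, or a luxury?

-0.120 (inferior good)

At Y = 3900: Q = 714.200.
dQ/dY = −0.022.
η = (dQ/dY)·(Y/Q) = -0.022 × (3900/714.200) = -0.120.
Since η < 0, the good is an inferior good.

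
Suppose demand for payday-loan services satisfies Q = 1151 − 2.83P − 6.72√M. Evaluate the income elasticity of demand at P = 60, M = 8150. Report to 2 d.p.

At P = 60, M = 8150: Q = 374.536.
Holding P constant, ∂Q/∂M = -6.72/(2√M) = -0.0372186.
η_M = (∂Q/∂M)·(M/Q) = -0.0372186 × (8150/374.536) = -0.81.

-0.81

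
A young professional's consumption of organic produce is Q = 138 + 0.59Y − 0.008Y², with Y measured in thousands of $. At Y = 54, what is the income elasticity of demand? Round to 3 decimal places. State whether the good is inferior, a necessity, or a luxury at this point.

At Y = 54: Q = 146.5320.
dQ/dY = 0.59 − 0.016Y = -0.27400.
η = (dQ/dY)·(Y/Q) = -0.27400 × (54/146.5320) = -0.101.
η < 0 ⇒ inferior good.

-0.101 (inferior good)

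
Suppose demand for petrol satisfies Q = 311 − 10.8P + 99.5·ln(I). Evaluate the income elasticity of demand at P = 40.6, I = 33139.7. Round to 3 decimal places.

0.110

At P = 40.6, I = 33139.7: Q = 908.164.
Holding P constant, ∂Q/∂I = 99.5/I = 0.00300244.
η_I = (∂Q/∂I)·(I/Q) = 0.00300244 × (33139.7/908.164) = 0.110.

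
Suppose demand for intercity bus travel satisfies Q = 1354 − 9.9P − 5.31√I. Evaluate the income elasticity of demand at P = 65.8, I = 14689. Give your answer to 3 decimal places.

At P = 65.8, I = 14689: Q = 59.018.
Holding P constant, ∂Q/∂I = -5.31/(2√I) = -0.0219063.
η_I = (∂Q/∂I)·(I/Q) = -0.0219063 × (14689/59.018) = -5.452.

-5.452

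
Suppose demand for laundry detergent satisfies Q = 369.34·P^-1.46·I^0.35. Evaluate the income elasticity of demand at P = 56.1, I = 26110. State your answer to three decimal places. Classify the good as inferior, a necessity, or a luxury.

For a multiplicative demand Q = A·P^α·I^β, the income elasticity is β everywhere.
Here β = 0.35, so η = 0.350.
Since 0 < η < 1, this is a necessity.

0.350 (necessity)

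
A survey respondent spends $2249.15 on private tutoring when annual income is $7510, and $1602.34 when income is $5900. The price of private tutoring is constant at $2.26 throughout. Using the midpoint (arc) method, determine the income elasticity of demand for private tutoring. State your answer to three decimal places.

With a constant price, Q₁ = 2249.15/2.26 = 995.199 and Q₂ = 1602.34/2.26 = 709.000 (equivalently, work directly with expenditure since P cancels).
Midpoint %ΔQ = (1602.34 − 2249.15)/1925.75 = -0.33588; midpoint %ΔI = (5900 − 7510)/6705 = -0.24012.
η = -0.33588 / -0.24012 = 1.399.

1.399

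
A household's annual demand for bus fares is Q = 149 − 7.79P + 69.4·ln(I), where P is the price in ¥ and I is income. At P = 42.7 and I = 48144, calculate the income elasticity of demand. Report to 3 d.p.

0.123

At P = 42.7, I = 48144: Q = 564.634.
Holding P constant, ∂Q/∂I = 69.4/I = 0.00144151.
η_I = (∂Q/∂I)·(I/Q) = 0.00144151 × (48144/564.634) = 0.123.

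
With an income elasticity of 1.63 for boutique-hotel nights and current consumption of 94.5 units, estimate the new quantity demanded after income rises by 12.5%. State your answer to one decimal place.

%ΔQ ≈ η × %ΔI = 1.63 × 12.5% = 20.375%.
New Q ≈ 94.5 × (1 + 0.20375) = 113.8.

113.8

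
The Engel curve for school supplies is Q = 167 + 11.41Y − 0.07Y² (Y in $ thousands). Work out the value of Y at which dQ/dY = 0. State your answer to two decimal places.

81.50

dQ/dY = 11.41 − 0.14Y.
The good is inferior where dQ/dY < 0. Setting dQ/dY = 0 gives Y = 11.41 / 0.14 = 81.50.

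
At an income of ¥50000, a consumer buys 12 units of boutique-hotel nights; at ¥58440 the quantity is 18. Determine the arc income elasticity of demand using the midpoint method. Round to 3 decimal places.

2.570

ΔQ = 18 − 12 = 6; midpoint Q̄ = (12 + 18)/2 = 15.
ΔI = 58440 − 50000 = 8440; midpoint Ī = (50000 + 58440)/2 = 54220.
η = (ΔQ/Q̄) ÷ (ΔI/Ī) = (6/15) ÷ (8440/54220) = 2.570.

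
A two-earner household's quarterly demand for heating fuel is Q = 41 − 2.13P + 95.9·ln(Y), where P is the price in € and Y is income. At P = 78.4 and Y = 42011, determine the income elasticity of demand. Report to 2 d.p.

At P = 78.4, Y = 42011: Q = 894.929.
Holding P constant, ∂Q/∂Y = 95.9/Y = 0.00228274.
η_Y = (∂Q/∂Y)·(Y/Q) = 0.00228274 × (42011/894.929) = 0.11.

0.11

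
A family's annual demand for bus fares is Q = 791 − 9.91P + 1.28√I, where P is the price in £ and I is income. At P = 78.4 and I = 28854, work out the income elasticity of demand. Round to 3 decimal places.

At P = 78.4, I = 28854: Q = 231.483.
Holding P constant, ∂Q/∂I = 1.28/(2√I) = 0.00376771.
η_I = (∂Q/∂I)·(I/Q) = 0.00376771 × (28854/231.483) = 0.470.

0.470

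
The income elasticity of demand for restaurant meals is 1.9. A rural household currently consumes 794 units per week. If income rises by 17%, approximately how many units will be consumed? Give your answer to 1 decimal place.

%ΔQ ≈ η × %ΔI = 1.9 × 17% = 32.3%.
New Q ≈ 794 × (1 + 0.323) = 1050.5.

1050.5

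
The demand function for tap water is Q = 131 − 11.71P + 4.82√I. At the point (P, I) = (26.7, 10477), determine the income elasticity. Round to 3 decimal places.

At P = 26.7, I = 10477: Q = 311.705.
Holding P constant, ∂Q/∂I = 4.82/(2√I) = 0.023545.
η_I = (∂Q/∂I)·(I/Q) = 0.023545 × (10477/311.705) = 0.791.

0.791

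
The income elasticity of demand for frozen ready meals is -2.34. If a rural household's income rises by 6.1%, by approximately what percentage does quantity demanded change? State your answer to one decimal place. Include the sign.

%ΔQ ≈ η × %ΔI = -2.34 × 6.1% = -14.3%.

-14.3%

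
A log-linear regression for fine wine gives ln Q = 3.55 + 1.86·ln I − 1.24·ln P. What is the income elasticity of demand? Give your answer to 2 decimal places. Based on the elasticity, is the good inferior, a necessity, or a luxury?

In a log-linear demand, the coefficient on ln I is the income elasticity.
So η = 1.86.
η > 1 ⇒ luxury.

1.86 (luxury)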